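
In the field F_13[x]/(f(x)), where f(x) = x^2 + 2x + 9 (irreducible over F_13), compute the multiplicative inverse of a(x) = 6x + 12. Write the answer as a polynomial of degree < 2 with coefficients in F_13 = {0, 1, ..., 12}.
a(x)^(-1) ≡ 6x (mod f(x))

Since f is irreducible over F_13, F_13[x]/(f) is a field and a(x) ≠ 0 has an inverse. Apply the extended Euclidean algorithm to f(x) and a(x) in F_13[x]: f(x) = (11x)·a(x) + (9). The last nonzero remainder is the constant 9 = gcd(f, a) in F_13. Back-substituting through the division chain expresses 9 = s(x)·a(x) + t(x)·f(x) with s(x) ≡ 2x (mod f), so (2x)·a(x) ≡ 9 (mod f). Multiplying by 9^(-1) ≡ 3 in F_13 gives a(x)^(-1) ≡ 3·(2x) ≡ 6x (mod f). Check: (6x + 12)·(6x) = 10x^2 + 7x ≡ 1 (mod x^2 + 2x + 9).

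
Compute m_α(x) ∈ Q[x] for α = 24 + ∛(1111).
m_α(x) = x^3 - 72x^2 + 1728x - 14935

Set β = α - 24 = ∛(1111), so β^3 = 1111. Then (α - 24)^3 - 1111 = 0, i.e. α is a root of g(x) = (x - 24)^3 - 1111 = x^3 - 72x^2 + 1728x - 14935. Since g(x) = h(x - 24) where h(x) = x^3 - 1111, and h is irreducible over Q (because 1111 is not a perfect cube, so h has no rational root, and a monic cubic with no rational root is irreducible), g is also irreducible (irreducibility is preserved under the substitution x → x - 24). Hence m_α(x) = x^3 - 72x^2 + 1728x - 14935.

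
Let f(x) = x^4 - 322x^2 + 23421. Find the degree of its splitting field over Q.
[K : Q] = 4

Solving the quadratic in x^2: x^2 = (322 ± √(322^2 - 4·23421))/2 = (322 ± √10000)/2 = (322 ± 100)/2, giving x^2 = 111 or x^2 = 211. So f(x) = (x^2 - 111)(x^2 - 211) and the roots of f are ±√111, ±√211. Hence the splitting field is K = Q(√111, √211). Since 111 and 211 are distinct squarefree integers > 1, their product 23421 is not a perfect square, so √211 ∉ Q(√111). By the tower law [K:Q] = [Q(√111,√211):Q(√111)] · [Q(√111):Q] = 2 · 2 = 4.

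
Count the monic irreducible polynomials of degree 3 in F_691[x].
There are 109979560 monic irreducible polynomials of degree 3 over F_691

Each element of F_{691^3} that lies in no proper subfield is a root of exactly one monic irreducible of degree 3 over F_691, and each such polynomial has 3 distinct roots in F_{691^3}. By Möbius inversion the count is N_691(3) = (1/3) Σ_{d|3} μ(3/d) · 691^d = (1/3)(μ(3)·691^1 + μ(1)·691^3) = 329938680/3 = 109979560.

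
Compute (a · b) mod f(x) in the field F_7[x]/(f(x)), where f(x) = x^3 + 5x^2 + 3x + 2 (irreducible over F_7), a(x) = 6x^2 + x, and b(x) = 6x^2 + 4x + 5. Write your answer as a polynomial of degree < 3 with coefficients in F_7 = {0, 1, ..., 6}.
a · b ≡ 4x^2 + 5x + 6 (mod f(x))

Multiply in F_7[x]: a(x)·b(x) = (6x^2 + x)·(6x^2 + 4x + 5) = x^4 + 2x^3 + 6x^2 + 5x. This has degree ≥ 3, so divide by f(x) over F_7: x^4 + 2x^3 + 6x^2 + 5x = (x + 4)·(x^3 + 5x^2 + 3x + 2) + (4x^2 + 5x + 6). Hence a·b ≡ 4x^2 + 5x + 6 (mod f). (F_7[x]/(f) is a field with 7^3 = 343 elements since f is irreducible of degree 3.)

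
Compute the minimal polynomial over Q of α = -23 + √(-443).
m_α(x) = x^2 + 46x + 972

From α + 23 = √(-443), squaring gives (α + 23)^2 = -443, i.e. α^2 + 46α + 529 = -443, so α^2 + 46α + 972 = 0. The discriminant of x^2 + 46x + 972 is (46)^2 - 4·(972) = 2116 - 3888 = -1772, and 4·(-443) is not a perfect square in Q since -443 is squarefree and ≠ 1. Hence x^2 + 46x + 972 is irreducible over Q and is the minimal polynomial of α.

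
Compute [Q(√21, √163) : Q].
[Q(√21, √163) : Q] = 4

[Q(√21):Q] = 2 (min poly x^2 - 21, irreducible since 21 is squarefree > 1). For the top step, suppose √163 ∈ Q(√21), say √163 = c + d√21 with c, d ∈ Q. Squaring: 163 = c^2 + 21d^2 + 2cd√21. Since √21 ∉ Q this forces 2cd = 0. If d = 0 then √163 = c ∈ Q, contradicting 163 squarefree > 1. If c = 0 then 163 = 21d^2, so 21·163 = (21d)^2 is a perfect square in Q — but 21·163 = 3423 is not a perfect square (since 21 and 163 are distinct squarefree integers). Contradiction. Hence √163 ∉ Q(√21), so x^2 - 163 stays irreducible over Q(√21) and [Q(√21, √163) : Q(√21)] = 2. By the tower law, [Q(√21, √163) : Q] = 2 · 2 = 4.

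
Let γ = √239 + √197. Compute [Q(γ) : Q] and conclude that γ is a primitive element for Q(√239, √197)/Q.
[Q(γ) : Q] = 4 (equivalently, Q(γ) = Q(√239, √197))

Obviously Q(γ) ⊆ Q(√239, √197), and [Q(√239, √197):Q] = 4 (since 239, 197 are distinct squarefree integers > 1 with 47083 not a perfect square). To show equality we compute the minimal polynomial of γ. From γ = √239 + √197: γ^2 = 239 + 2√(47083) + 197 = 436 + 2√(47083), so γ^2 - 436 = 2√(47083); squaring, (γ^2 - 436)^2 = 4·47083, i.e. γ^4 - 872γ^2 + 190096 - 188332 = 0, i.e. γ^4 - 872γ^2 + 1764 = 0. So γ is a root of x^4 - 872x^2 + 1764. This polynomial is irreducible over Q: it has no rational root (each ±√239 ± √197 is irrational), and any factorization into two quadratics over Q would force √(47083) ∈ Q (pairing opposite roots) or √239, √197 ∈ Q (other pairings), all impossible. Hence [Q(γ):Q] = 4 = [Q(√239, √197):Q], so Q(γ) = Q(√239, √197).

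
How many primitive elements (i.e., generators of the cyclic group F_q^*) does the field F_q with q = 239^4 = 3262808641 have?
There are φ(3262808640) = 647921664 primitive elements

F_q^* is cyclic of order q - 1 = 3262808640. A cyclic group of order m has exactly φ(m) generators. Here m = 3262808640 = 2^6 · 3 · 5 · 7 · 13^4 · 17, so the number of primitive elements is φ(3262808640) = 647921664.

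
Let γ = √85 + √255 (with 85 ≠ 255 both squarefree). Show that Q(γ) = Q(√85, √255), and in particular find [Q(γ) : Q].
[Q(γ) : Q] = 4 (equivalently, Q(γ) = Q(√85, √255))

Obviously Q(γ) ⊆ Q(√85, √255), and [Q(√85, √255):Q] = 4 (since 85, 255 are distinct squarefree integers > 1 with 21675 not a perfect square). To show equality we compute the minimal polynomial of γ. From γ = √85 + √255: γ^2 = 85 + 2√(21675) + 255 = 340 + 2√(21675), so γ^2 - 340 = 2√(21675); squaring, (γ^2 - 340)^2 = 4·21675, i.e. γ^4 - 680γ^2 + 115600 - 86700 = 0, i.e. γ^4 - 680γ^2 + 28900 = 0. So γ is a root of x^4 - 680x^2 + 28900. This polynomial is irreducible over Q: it has no rational root (each ±√85 ± √255 is irrational), and any factorization into two quadratics over Q would force √(21675) ∈ Q (pairing opposite roots) or √85, √255 ∈ Q (other pairings), all impossible. Hence [Q(γ):Q] = 4 = [Q(√85, √255):Q], so Q(γ) = Q(√85, √255).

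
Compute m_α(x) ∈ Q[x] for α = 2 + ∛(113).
m_α(x) = x^3 - 6x^2 + 12x - 121

Set β = α - 2 = ∛(113), so β^3 = 113. Then (α - 2)^3 - 113 = 0, i.e. α is a root of g(x) = (x - 2)^3 - 113 = x^3 - 6x^2 + 12x - 121. Since g(x) = h(x - 2) where h(x) = x^3 - 113, and h is irreducible over Q (because 113 is not a perfect cube, so h has no rational root, and a monic cubic with no rational root is irreducible), g is also irreducible (irreducibility is preserved under the substitution x → x - 2). Hence m_α(x) = x^3 - 6x^2 + 12x - 121.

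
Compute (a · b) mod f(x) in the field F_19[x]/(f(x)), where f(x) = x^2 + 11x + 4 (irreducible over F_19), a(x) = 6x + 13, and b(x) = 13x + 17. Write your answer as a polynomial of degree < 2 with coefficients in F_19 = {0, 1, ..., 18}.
a · b ≡ 2x + 4 (mod f(x))

Multiply in F_19[x]: a(x)·b(x) = (6x + 13)·(13x + 17) = 2x^2 + 5x + 12. This has degree ≥ 2, so divide by f(x) over F_19: 2x^2 + 5x + 12 = (2)·(x^2 + 11x + 4) + (2x + 4). Hence a·b ≡ 2x + 4 (mod f). (F_19[x]/(f) is a field with 19^2 = 361 elements since f is irreducible of degree 2.)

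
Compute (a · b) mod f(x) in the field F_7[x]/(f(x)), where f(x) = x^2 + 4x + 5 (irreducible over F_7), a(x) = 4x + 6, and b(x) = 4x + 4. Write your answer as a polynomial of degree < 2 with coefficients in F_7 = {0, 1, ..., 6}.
a · b ≡ 4x (mod f(x))

Multiply in F_7[x]: a(x)·b(x) = (4x + 6)·(4x + 4) = 2x^2 + 5x + 3. This has degree ≥ 2, so divide by f(x) over F_7: 2x^2 + 5x + 3 = (2)·(x^2 + 4x + 5) + (4x). Hence a·b ≡ 4x (mod f). (F_7[x]/(f) is a field with 7^2 = 49 elements since f is irreducible of degree 2.)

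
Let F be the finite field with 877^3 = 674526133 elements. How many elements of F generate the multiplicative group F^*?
There are φ(674526132) = 184757760 primitive elements

F_q^* is cyclic of order q - 1 = 674526132. A cyclic group of order m has exactly φ(m) generators. Here m = 674526132 = 2^2 · 3^2 · 7 · 37 · 73 · 991, so the number of primitive elements is φ(674526132) = 184757760.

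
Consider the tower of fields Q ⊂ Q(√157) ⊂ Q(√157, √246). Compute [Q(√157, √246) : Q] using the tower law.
[Q(√157, √246) : Q] = 4

[Q(√157):Q] = 2 (min poly x^2 - 157, irreducible since 157 is squarefree > 1). For the top step, suppose √246 ∈ Q(√157), say √246 = c + d√157 with c, d ∈ Q. Squaring: 246 = c^2 + 157d^2 + 2cd√157. Since √157 ∉ Q this forces 2cd = 0. If d = 0 then √246 = c ∈ Q, contradicting 246 squarefree > 1. If c = 0 then 246 = 157d^2, so 157·246 = (157d)^2 is a perfect square in Q — but 157·246 = 38622 is not a perfect square (since 157 and 246 are distinct squarefree integers). Contradiction. Hence √246 ∉ Q(√157), so x^2 - 246 stays irreducible over Q(√157) and [Q(√157, √246) : Q(√157)] = 2. By the tower law, [Q(√157, √246) : Q] = 2 · 2 = 4.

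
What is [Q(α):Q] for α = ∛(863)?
[Q(α):Q] = 3

The minimal polynomial of α is x^3 - 863, irreducible over Q since 863 is not a perfect cube (so x^3 - 863 has no rational root). Hence [Q(α):Q] = deg(m_α) = 3.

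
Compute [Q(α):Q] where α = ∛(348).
[Q(α):Q] = 3

The minimal polynomial of α is x^3 - 348, irreducible over Q since 348 is not a perfect cube (so x^3 - 348 has no rational root). Hence [Q(α):Q] = deg(m_α) = 3.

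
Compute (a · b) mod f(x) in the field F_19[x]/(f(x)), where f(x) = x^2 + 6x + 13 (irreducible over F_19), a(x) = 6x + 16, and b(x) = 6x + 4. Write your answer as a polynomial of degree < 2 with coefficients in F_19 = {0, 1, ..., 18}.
a · b ≡ 18x + 14 (mod f(x))

Multiply in F_19[x]: a(x)·b(x) = (6x + 16)·(6x + 4) = 17x^2 + 6x + 7. This has degree ≥ 2, so divide by f(x) over F_19: 17x^2 + 6x + 7 = (17)·(x^2 + 6x + 13) + (18x + 14). Hence a·b ≡ 18x + 14 (mod f). (F_19[x]/(f) is a field with 19^2 = 361 elements since f is irreducible of degree 2.)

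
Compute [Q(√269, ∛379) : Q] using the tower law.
[Q(√269, ∛379) : Q] = 6

Let L = Q(√269, ∛379). Since Q(√269) ⊂ L and [Q(√269):Q] = 2, the tower law gives 2 | [L:Q]. Likewise Q(∛379) ⊂ L with [Q(∛379):Q] = 3 (because 379 is not a perfect cube), so 3 | [L:Q]. As gcd(2,3) = 1, [L:Q] is divisible by 6. Conversely L is generated over Q by √269 and ∛379, so [L:Q] ≤ 2·3 = 6. Therefore [Q(√269, ∛379) : Q] = 6.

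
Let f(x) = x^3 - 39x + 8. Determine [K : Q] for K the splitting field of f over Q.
[K : Q] = 6

By the rational root test, any rational root of the monic integer polynomial f(x) = x^3 - 39x + 8 must be an integer dividing the constant term 8, i.e. one of ±{1, 2, 4, 8}. Evaluating: f(1) = -30, f(-1) = 46, f(2) = -62, f(-2) = 78, f(4) = -84, f(-4) = 100, f(8) = 208, f(-8) = -192; none is 0, so f has no rational root and is therefore irreducible over Q (a cubic with no linear factor over a field is irreducible). For an irreducible cubic, the Galois group is A_3 or S_3 according as the discriminant disc(f) = -4a^3 - 27b^2 = -4·(-39)^3 - 27·(8)^2 = 235548 is or is not a square in Q. Here disc(f) = 235548 is not a perfect square in Q, so the Galois group of f over Q is not contained in A_3 and must be all of S_3. The splitting field has degree |S_3| = 6 over Q, so [K : Q] = 6.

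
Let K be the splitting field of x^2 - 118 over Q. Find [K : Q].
[K : Q] = 2

f(x) = x^2 - 118 factors as (x - √118)(x + √118). The splitting field is K = Q(√118). Since 118 is squarefree and > 1, it is not a perfect square, so x^2 - 118 is irreducible over Q and [Q(√118) : Q] = 2. Hence [K : Q] = 2.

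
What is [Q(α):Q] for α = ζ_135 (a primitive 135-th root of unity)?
[Q(α):Q] = 72

The minimal polynomial of ζ_135 over Q is the 135-th cyclotomic polynomial Φ_135(x), which is irreducible over Q and has degree φ(135) = 72. Hence [Q(α):Q] = φ(135) = 72.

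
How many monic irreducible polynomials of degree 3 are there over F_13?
There are 728 monic irreducible polynomials of degree 3 over F_13

Each element of F_{13^3} that lies in no proper subfield is a root of exactly one monic irreducible of degree 3 over F_13, and each such polynomial has 3 distinct roots in F_{13^3}. By Möbius inversion the count is N_13(3) = (1/3) Σ_{d|3} μ(3/d) · 13^d = (1/3)(μ(3)·13^1 + μ(1)·13^3) = 2184/3 = 728.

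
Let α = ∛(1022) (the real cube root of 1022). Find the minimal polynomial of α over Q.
m_α(x) = x^3 - 1022

α satisfies α^3 = 1022, so x^3 - 1022 annihilates α. By the rational root test, a rational root p/q (in lowest terms) of x^3 - 1022 would satisfy p^3 = 1022 q^3, forcing q = 1 and p^3 = 1022; but 1022 is not a perfect cube, contradiction. A monic cubic over Q with no rational root is irreducible (any nontrivial factorization would include a linear factor). Hence x^3 - 1022 is the minimal polynomial of α, and in particular [Q(α):Q] = 3.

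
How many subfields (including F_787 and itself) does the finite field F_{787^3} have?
F_{787^3} has 2 subfields

The subfields of F_{p^n} are exactly the fields F_{p^d} for d | n (each is the fixed field of the unique index-d subgroup of Gal(F_{p^n}/F_p) ≅ Z/nZ). The divisors of n = 3 are {1, 3}, giving 2 subfields: F_{787^1}, F_{787^3}.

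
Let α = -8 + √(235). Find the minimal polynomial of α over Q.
m_α(x) = x^2 + 16x - 171

From α + 8 = √(235), squaring gives (α + 8)^2 = 235, i.e. α^2 + 16α + 64 = 235, so α^2 + 16α - 171 = 0. The discriminant of x^2 + 16x - 171 is (16)^2 - 4·(-171) = 256 + 684 = 940, and 4·(235) is not a perfect square in Q since 235 is squarefree and ≠ 1. Hence x^2 + 16x - 171 is irreducible over Q and is the minimal polynomial of α.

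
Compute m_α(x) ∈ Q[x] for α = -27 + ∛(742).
m_α(x) = x^3 + 81x^2 + 2187x + 18941

Set β = α + 27 = ∛(742), so β^3 = 742. Then (α + 27)^3 - 742 = 0, i.e. α is a root of g(x) = (x + 27)^3 - 742 = x^3 + 81x^2 + 2187x + 18941. Since g(x) = h(x + 27) where h(x) = x^3 - 742, and h is irreducible over Q (because 742 is not a perfect cube, so h has no rational root, and a monic cubic with no rational root is irreducible), g is also irreducible (irreducibility is preserved under the substitution x → x + 27). Hence m_α(x) = x^3 + 81x^2 + 2187x + 18941.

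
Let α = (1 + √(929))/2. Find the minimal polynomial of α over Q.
m_α(x) = x^2 - x - 232

From 2α - 1 = √(929), squaring gives (2α - 1)^2 = 929, i.e. 4α^2 - 4α + 1 = 929, so α^2 - α + (1 - 929)/4 = 0. Since 929 ≡ 1 (mod 4), (1 - 929)/4 = -232 ∈ Z. The polynomial x^2 - x - 232 has discriminant 1 - 4·(-232) = 929, which is not a perfect square in Q (d = 929 is squarefree and ≠ 1), so x^2 - x - 232 is irreducible over Q. It is the minimal polynomial of α.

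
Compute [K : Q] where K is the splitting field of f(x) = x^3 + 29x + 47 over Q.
[K : Q] = 6

By the rational root test, any rational root of the monic integer polynomial f(x) = x^3 + 29x + 47 must be an integer dividing the constant term 47, i.e. one of ±{1, 47}. Evaluating: f(1) = 77, f(-1) = 17, f(47) = 105233, f(-47) = -105139; none is 0, so f has no rational root and is therefore irreducible over Q (a cubic with no linear factor over a field is irreducible). For an irreducible cubic, the Galois group is A_3 or S_3 according as the discriminant disc(f) = -4a^3 - 27b^2 = -4·(29)^3 - 27·(47)^2 = -157199 is or is not a square in Q. Here disc(f) = -157199 is not a perfect square in Q, so the Galois group of f over Q is not contained in A_3 and must be all of S_3. The splitting field has degree |S_3| = 6 over Q, so [K : Q] = 6.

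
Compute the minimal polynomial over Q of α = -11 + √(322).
m_α(x) = x^2 + 22x - 201

From α + 11 = √(322), squaring gives (α + 11)^2 = 322, i.e. α^2 + 22α + 121 = 322, so α^2 + 22α - 201 = 0. The discriminant of x^2 + 22x - 201 is (22)^2 - 4·(-201) = 484 + 804 = 1288, and 4·(322) is not a perfect square in Q since 322 is squarefree and ≠ 1. Hence x^2 + 22x - 201 is irreducible over Q and is the minimal polynomial of α.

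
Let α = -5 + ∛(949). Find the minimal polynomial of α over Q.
m_α(x) = x^3 + 15x^2 + 75x - 824

Set β = α + 5 = ∛(949), so β^3 = 949. Then (α + 5)^3 - 949 = 0, i.e. α is a root of g(x) = (x + 5)^3 - 949 = x^3 + 15x^2 + 75x - 824. Since g(x) = h(x + 5) where h(x) = x^3 - 949, and h is irreducible over Q (because 949 is not a perfect cube, so h has no rational root, and a monic cubic with no rational root is irreducible), g is also irreducible (irreducibility is preserved under the substitution x → x + 5). Hence m_α(x) = x^3 + 15x^2 + 75x - 824.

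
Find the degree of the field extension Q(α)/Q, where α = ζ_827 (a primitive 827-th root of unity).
[Q(α):Q] = 826

The minimal polynomial of ζ_827 over Q is the 827-th cyclotomic polynomial Φ_827(x), which is irreducible over Q and has degree φ(827) = 826. Hence [Q(α):Q] = φ(827) = 826.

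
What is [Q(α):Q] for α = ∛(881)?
[Q(α):Q] = 3

The minimal polynomial of α is x^3 - 881, irreducible over Q since 881 is not a perfect cube (so x^3 - 881 has no rational root). Hence [Q(α):Q] = deg(m_α) = 3.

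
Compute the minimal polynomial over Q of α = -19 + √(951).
m_α(x) = x^2 + 38x - 590

From α + 19 = √(951), squaring gives (α + 19)^2 = 951, i.e. α^2 + 38α + 361 = 951, so α^2 + 38α - 590 = 0. The discriminant of x^2 + 38x - 590 is (38)^2 - 4·(-590) = 1444 + 2360 = 3804, and 4·(951) is not a perfect square in Q since 951 is squarefree and ≠ 1. Hence x^2 + 38x - 590 is irreducible over Q and is the minimal polynomial of α.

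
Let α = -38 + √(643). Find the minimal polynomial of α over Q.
m_α(x) = x^2 + 76x + 801

From α + 38 = √(643), squaring gives (α + 38)^2 = 643, i.e. α^2 + 76α + 1444 = 643, so α^2 + 76α + 801 = 0. The discriminant of x^2 + 76x + 801 is (76)^2 - 4·(801) = 5776 - 3204 = 2572, and 4·(643) is not a perfect square in Q since 643 is squarefree and ≠ 1. Hence x^2 + 76x + 801 is irreducible over Q and is the minimal polynomial of α.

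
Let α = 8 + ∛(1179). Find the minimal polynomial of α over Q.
m_α(x) = x^3 - 24x^2 + 192x - 1691

Set β = α - 8 = ∛(1179), so β^3 = 1179. Then (α - 8)^3 - 1179 = 0, i.e. α is a root of g(x) = (x - 8)^3 - 1179 = x^3 - 24x^2 + 192x - 1691. Since g(x) = h(x - 8) where h(x) = x^3 - 1179, and h is irreducible over Q (because 1179 is not a perfect cube, so h has no rational root, and a monic cubic with no rational root is irreducible), g is also irreducible (irreducibility is preserved under the substitution x → x - 8). Hence m_α(x) = x^3 - 24x^2 + 192x - 1691.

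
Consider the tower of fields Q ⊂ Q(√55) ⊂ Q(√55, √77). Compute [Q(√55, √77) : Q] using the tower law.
[Q(√55, √77) : Q] = 4

[Q(√55):Q] = 2 (min poly x^2 - 55, irreducible since 55 is squarefree > 1). For the top step, suppose √77 ∈ Q(√55), say √77 = c + d√55 with c, d ∈ Q. Squaring: 77 = c^2 + 55d^2 + 2cd√55. Since √55 ∉ Q this forces 2cd = 0. If d = 0 then √77 = c ∈ Q, contradicting 77 squarefree > 1. If c = 0 then 77 = 55d^2, so 55·77 = (55d)^2 is a perfect square in Q — but 55·77 = 4235 is not a perfect square (since 55 and 77 are distinct squarefree integers). Contradiction. Hence √77 ∉ Q(√55), so x^2 - 77 stays irreducible over Q(√55) and [Q(√55, √77) : Q(√55)] = 2. By the tower law, [Q(√55, √77) : Q] = 2 · 2 = 4.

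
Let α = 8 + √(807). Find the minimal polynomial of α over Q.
m_α(x) = x^2 - 16x - 743

From α - 8 = √(807), squaring gives (α - 8)^2 = 807, i.e. α^2 - 16α + 64 = 807, so α^2 - 16α - 743 = 0. The discriminant of x^2 - 16x - 743 is (-16)^2 - 4·(-743) = 256 + 2972 = 3228, and 4·(807) is not a perfect square in Q since 807 is squarefree and ≠ 1. Hence x^2 - 16x - 743 is irreducible over Q and is the minimal polynomial of α.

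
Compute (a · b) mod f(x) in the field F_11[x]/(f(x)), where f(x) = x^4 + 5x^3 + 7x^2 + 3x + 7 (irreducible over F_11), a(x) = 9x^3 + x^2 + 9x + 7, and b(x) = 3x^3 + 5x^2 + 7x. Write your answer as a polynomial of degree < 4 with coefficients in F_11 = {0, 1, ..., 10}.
a · b ≡ 7x^3 + 5x^2 + 9x (mod f(x))

Multiply in F_11[x]: a(x)·b(x) = (9x^3 + x^2 + 9x + 7)·(3x^3 + 5x^2 + 7x) = 5x^6 + 4x^5 + 7x^4 + 7x^3 + 10x^2 + 5x. This has degree ≥ 4, so divide by f(x) over F_11: 5x^6 + 4x^5 + 7x^4 + 7x^3 + 10x^2 + 5x = (5x^2 + x)·(x^4 + 5x^3 + 7x^2 + 3x + 7) + (7x^3 + 5x^2 + 9x). Hence a·b ≡ 7x^3 + 5x^2 + 9x (mod f). (F_11[x]/(f) is a field with 11^4 = 14641 elements since f is irreducible of degree 4.)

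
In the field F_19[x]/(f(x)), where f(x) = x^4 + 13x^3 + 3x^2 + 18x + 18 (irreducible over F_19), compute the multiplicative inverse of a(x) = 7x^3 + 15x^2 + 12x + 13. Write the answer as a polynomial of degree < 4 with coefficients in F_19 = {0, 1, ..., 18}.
a(x)^(-1) ≡ 8x^3 + 2x^2 + 6x + 17 (mod f(x))

Since f is irreducible over F_19, F_19[x]/(f) is a field and a(x) ≠ 0 has an inverse. Apply the extended Euclidean algorithm to f(x) and a(x) in F_19[x]: f(x) = (11x)·a(x) + (4x^2 + 8x + 18);  a(x) = (16x + 5)·(4x^2 + 8x + 18) + (7x + 18);  (4x^2 + 8x + 18) = (6x + 2)·(7x + 18) + (1). The last nonzero remainder is the constant 1 = gcd(f, a) in F_19. Back-substituting through the division chain expresses 1 = s(x)·a(x) + t(x)·f(x) with s(x) ≡ 8x^3 + 2x^2 + 6x + 17 (mod f), so a(x)^(-1) ≡ s(x) = 8x^3 + 2x^2 + 6x + 17 (mod f). Check: (7x^3 + 15x^2 + 12x + 13)·(8x^3 + 2x^2 + 6x + 17) = 18x^6 + x^5 + 16x^4 + 14x^3 + 11x^2 + 16x + 12 ≡ 1 (mod x^4 + 13x^3 + 3x^2 + 18x + 18).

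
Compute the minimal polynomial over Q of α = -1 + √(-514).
m_α(x) = x^2 + 2x + 515

From α + 1 = √(-514), squaring gives (α + 1)^2 = -514, i.e. α^2 + 2α + 1 = -514, so α^2 + 2α + 515 = 0. The discriminant of x^2 + 2x + 515 is (2)^2 - 4·(515) = 4 - 2060 = -2056, and 4·(-514) is not a perfect square in Q since -514 is squarefree and ≠ 1. Hence x^2 + 2x + 515 is irreducible over Q and is the minimal polynomial of α.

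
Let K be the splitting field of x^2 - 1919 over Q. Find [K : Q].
[K : Q] = 2

f(x) = x^2 - 1919 factors as (x - √1919)(x + √1919). The splitting field is K = Q(√1919). Since 1919 is squarefree and > 1, it is not a perfect square, so x^2 - 1919 is irreducible over Q and [Q(√1919) : Q] = 2. Hence [K : Q] = 2.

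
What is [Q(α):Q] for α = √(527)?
[Q(α):Q] = 2

[Q(α):Q] equals the degree of the minimal polynomial of α. Here α^2 = 527 and x^2 - 527 is irreducible (d = 527 is squarefree, ≠ 1, hence not a square), so deg(m_α) = 2. Thus [Q(α):Q] = 2.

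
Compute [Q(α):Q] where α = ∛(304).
[Q(α):Q] = 3

The minimal polynomial of α is x^3 - 304, irreducible over Q since 304 is not a perfect cube (so x^3 - 304 has no rational root). Hence [Q(α):Q] = deg(m_α) = 3.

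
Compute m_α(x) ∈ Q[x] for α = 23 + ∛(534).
m_α(x) = x^3 - 69x^2 + 1587x - 12701

Set β = α - 23 = ∛(534), so β^3 = 534. Then (α - 23)^3 - 534 = 0, i.e. α is a root of g(x) = (x - 23)^3 - 534 = x^3 - 69x^2 + 1587x - 12701. Since g(x) = h(x - 23) where h(x) = x^3 - 534, and h is irreducible over Q (because 534 is not a perfect cube, so h has no rational root, and a monic cubic with no rational root is irreducible), g is also irreducible (irreducibility is preserved under the substitution x → x - 23). Hence m_α(x) = x^3 - 69x^2 + 1587x - 12701.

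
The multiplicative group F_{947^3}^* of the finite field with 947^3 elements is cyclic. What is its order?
|F_{947^3}^*| = 849278122

F_{947^3} has 947^3 = 849278123 elements; its multiplicative group consists of all nonzero elements, so |F_{947^3}^*| = 849278123 - 1 = 849278122. (It is cyclic since any finite subgroup of the multiplicative group of a field is cyclic.)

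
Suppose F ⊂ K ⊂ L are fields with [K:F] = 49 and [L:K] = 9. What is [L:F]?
[L:F] = 441

The tower law says that for any tower of field extensions F ⊂ K ⊂ L with finite degrees, [L:F] = [L:K] · [K:F]. Here this gives [L:F] = 9 · 49 = 441.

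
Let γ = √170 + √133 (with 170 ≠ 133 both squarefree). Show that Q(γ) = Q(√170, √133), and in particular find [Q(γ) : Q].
[Q(γ) : Q] = 4 (equivalently, Q(γ) = Q(√170, √133))

Obviously Q(γ) ⊆ Q(√170, √133), and [Q(√170, √133):Q] = 4 (since 170, 133 are distinct squarefree integers > 1 with 22610 not a perfect square). To show equality we compute the minimal polynomial of γ. From γ = √170 + √133: γ^2 = 170 + 2√(22610) + 133 = 303 + 2√(22610), so γ^2 - 303 = 2√(22610); squaring, (γ^2 - 303)^2 = 4·22610, i.e. γ^4 - 606γ^2 + 91809 - 90440 = 0, i.e. γ^4 - 606γ^2 + 1369 = 0. So γ is a root of x^4 - 606x^2 + 1369. This polynomial is irreducible over Q: it has no rational root (each ±√170 ± √133 is irrational), and any factorization into two quadratics over Q would force √(22610) ∈ Q (pairing opposite roots) or √170, √133 ∈ Q (other pairings), all impossible. Hence [Q(γ):Q] = 4 = [Q(√170, √133):Q], so Q(γ) = Q(√170, √133).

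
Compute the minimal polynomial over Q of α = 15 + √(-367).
m_α(x) = x^2 - 30x + 592

From α - 15 = √(-367), squaring gives (α - 15)^2 = -367, i.e. α^2 - 30α + 225 = -367, so α^2 - 30α + 592 = 0. The discriminant of x^2 - 30x + 592 is (-30)^2 - 4·(592) = 900 - 2368 = -1468, and 4·(-367) is not a perfect square in Q since -367 is squarefree and ≠ 1. Hence x^2 - 30x + 592 is irreducible over Q and is the minimal polynomial of α.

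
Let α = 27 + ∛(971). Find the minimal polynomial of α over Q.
m_α(x) = x^3 - 81x^2 + 2187x - 20654

Set β = α - 27 = ∛(971), so β^3 = 971. Then (α - 27)^3 - 971 = 0, i.e. α is a root of g(x) = (x - 27)^3 - 971 = x^3 - 81x^2 + 2187x - 20654. Since g(x) = h(x - 27) where h(x) = x^3 - 971, and h is irreducible over Q (because 971 is not a perfect cube, so h has no rational root, and a monic cubic with no rational root is irreducible), g is also irreducible (irreducibility is preserved under the substitution x → x - 27). Hence m_α(x) = x^3 - 81x^2 + 2187x - 20654.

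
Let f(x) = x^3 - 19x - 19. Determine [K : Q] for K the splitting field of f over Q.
[K : Q] = 3

By the rational root test, any rational root of the monic integer polynomial f(x) = x^3 - 19x - 19 must be an integer dividing the constant term -19, i.e. one of ±{1, 19}. Evaluating: f(1) = -37, f(-1) = -1, f(19) = 6479, f(-19) = -6517; none is 0, so f has no rational root and is therefore irreducible over Q (a cubic with no linear factor over a field is irreducible). For an irreducible cubic, the Galois group is A_3 or S_3 according as the discriminant disc(f) = -4a^3 - 27b^2 = -4·(-19)^3 - 27·(-19)^2 = 17689 is or is not a square in Q. Here disc(f) = 17689 = 133^2 is a perfect square in Q, so the Galois group of f over Q is contained in A_3, hence equals A_3 (cyclic of order 3). The splitting field has degree |A_3| = 3 over Q, so [K : Q] = 3.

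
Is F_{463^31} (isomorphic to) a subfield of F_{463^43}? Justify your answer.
No: F_{463^31} is not a subfield of F_{463^43}

F_{p^m} embeds in F_{p^n} iff m | n. Here 31 ∤ 43 (since 43 = 1·31 + 12 with remainder 12 ≠ 0), so F_{463^31} is not a subfield of F_{463^43}. Equivalently: if it were, the tower law would give 31 = [F_{463^31}:F_463] dividing [F_{463^43}:F_463] = 43, contradiction.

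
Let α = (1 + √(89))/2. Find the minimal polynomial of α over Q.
m_α(x) = x^2 - x - 22

From 2α - 1 = √(89), squaring gives (2α - 1)^2 = 89, i.e. 4α^2 - 4α + 1 = 89, so α^2 - α + (1 - 89)/4 = 0. Since 89 ≡ 1 (mod 4), (1 - 89)/4 = -22 ∈ Z. The polynomial x^2 - x - 22 has discriminant 1 - 4·(-22) = 89, which is not a perfect square in Q (d = 89 is squarefree and ≠ 1), so x^2 - x - 22 is irreducible over Q. It is the minimal polynomial of α.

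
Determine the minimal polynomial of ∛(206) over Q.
m_α(x) = x^3 - 206

α satisfies α^3 = 206, so x^3 - 206 annihilates α. By the rational root test, a rational root p/q (in lowest terms) of x^3 - 206 would satisfy p^3 = 206 q^3, forcing q = 1 and p^3 = 206; but 206 is not a perfect cube, contradiction. A monic cubic over Q with no rational root is irreducible (any nontrivial factorization would include a linear factor). Hence x^3 - 206 is the minimal polynomial of α, and in particular [Q(α):Q] = 3.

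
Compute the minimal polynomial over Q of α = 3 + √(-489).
m_α(x) = x^2 - 6x + 498

From α - 3 = √(-489), squaring gives (α - 3)^2 = -489, i.e. α^2 - 6α + 9 = -489, so α^2 - 6α + 498 = 0. The discriminant of x^2 - 6x + 498 is (-6)^2 - 4·(498) = 36 - 1992 = -1956, and 4·(-489) is not a perfect square in Q since -489 is squarefree and ≠ 1. Hence x^2 - 6x + 498 is irreducible over Q and is the minimal polynomial of α.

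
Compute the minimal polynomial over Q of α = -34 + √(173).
m_α(x) = x^2 + 68x + 983

From α + 34 = √(173), squaring gives (α + 34)^2 = 173, i.e. α^2 + 68α + 1156 = 173, so α^2 + 68α + 983 = 0. The discriminant of x^2 + 68x + 983 is (68)^2 - 4·(983) = 4624 - 3932 = 692, and 4·(173) is not a perfect square in Q since 173 is squarefree and ≠ 1. Hence x^2 + 68x + 983 is irreducible over Q and is the minimal polynomial of α.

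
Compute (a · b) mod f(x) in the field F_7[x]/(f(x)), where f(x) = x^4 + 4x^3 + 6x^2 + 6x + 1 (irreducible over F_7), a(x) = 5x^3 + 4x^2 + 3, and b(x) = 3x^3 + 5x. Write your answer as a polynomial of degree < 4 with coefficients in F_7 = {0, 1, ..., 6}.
a · b ≡ 6x^3 + x^2 + x + 6 (mod f(x))

Multiply in F_7[x]: a(x)·b(x) = (5x^3 + 4x^2 + 3)·(3x^3 + 5x) = x^6 + 5x^5 + 4x^4 + x^3 + x. This has degree ≥ 4, so divide by f(x) over F_7: x^6 + 5x^5 + 4x^4 + x^3 + x = (x^2 + x + 1)·(x^4 + 4x^3 + 6x^2 + 6x + 1) + (6x^3 + x^2 + x + 6). Hence a·b ≡ 6x^3 + x^2 + x + 6 (mod f). (F_7[x]/(f) is a field with 7^4 = 2401 elements since f is irreducible of degree 4.)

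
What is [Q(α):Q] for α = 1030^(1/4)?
[Q(α):Q] = 4

α is a root of x^4 - 1030. By Eisenstein's criterion at the prime p = 2 (which divides the constant term 1030 but p^2 = 4 does not, since 1030 is squarefree), x^4 - 1030 is irreducible over Q. Hence [Q(α):Q] = 4.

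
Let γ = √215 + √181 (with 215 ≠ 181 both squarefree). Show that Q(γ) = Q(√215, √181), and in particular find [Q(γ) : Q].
[Q(γ) : Q] = 4 (equivalently, Q(γ) = Q(√215, √181))

Obviously Q(γ) ⊆ Q(√215, √181), and [Q(√215, √181):Q] = 4 (since 215, 181 are distinct squarefree integers > 1 with 38915 not a perfect square). To show equality we compute the minimal polynomial of γ. From γ = √215 + √181: γ^2 = 215 + 2√(38915) + 181 = 396 + 2√(38915), so γ^2 - 396 = 2√(38915); squaring, (γ^2 - 396)^2 = 4·38915, i.e. γ^4 - 792γ^2 + 156816 - 155660 = 0, i.e. γ^4 - 792γ^2 + 1156 = 0. So γ is a root of x^4 - 792x^2 + 1156. This polynomial is irreducible over Q: it has no rational root (each ±√215 ± √181 is irrational), and any factorization into two quadratics over Q would force √(38915) ∈ Q (pairing opposite roots) or √215, √181 ∈ Q (other pairings), all impossible. Hence [Q(γ):Q] = 4 = [Q(√215, √181):Q], so Q(γ) = Q(√215, √181).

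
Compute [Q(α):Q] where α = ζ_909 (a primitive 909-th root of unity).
[Q(α):Q] = 600

The minimal polynomial of ζ_909 over Q is the 909-th cyclotomic polynomial Φ_909(x), which is irreducible over Q and has degree φ(909) = 600. Hence [Q(α):Q] = φ(909) = 600.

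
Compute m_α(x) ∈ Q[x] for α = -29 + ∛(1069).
m_α(x) = x^3 + 87x^2 + 2523x + 23320

Set β = α + 29 = ∛(1069), so β^3 = 1069. Then (α + 29)^3 - 1069 = 0, i.e. α is a root of g(x) = (x + 29)^3 - 1069 = x^3 + 87x^2 + 2523x + 23320. Since g(x) = h(x + 29) where h(x) = x^3 - 1069, and h is irreducible over Q (because 1069 is not a perfect cube, so h has no rational root, and a monic cubic with no rational root is irreducible), g is also irreducible (irreducibility is preserved under the substitution x → x + 29). Hence m_α(x) = x^3 + 87x^2 + 2523x + 23320.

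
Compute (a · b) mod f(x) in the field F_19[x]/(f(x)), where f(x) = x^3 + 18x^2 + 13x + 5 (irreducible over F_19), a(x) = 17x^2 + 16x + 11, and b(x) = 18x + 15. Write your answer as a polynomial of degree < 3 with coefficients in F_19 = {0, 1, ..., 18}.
a · b ≡ 13x^2 + 13x + 3 (mod f(x))

Multiply in F_19[x]: a(x)·b(x) = (17x^2 + 16x + 11)·(18x + 15) = 2x^3 + 11x^2 + x + 13. This has degree ≥ 3, so divide by f(x) over F_19: 2x^3 + 11x^2 + x + 13 = (2)·(x^3 + 18x^2 + 13x + 5) + (13x^2 + 13x + 3). Hence a·b ≡ 13x^2 + 13x + 3 (mod f). (F_19[x]/(f) is a field with 19^3 = 6859 elements since f is irreducible of degree 3.)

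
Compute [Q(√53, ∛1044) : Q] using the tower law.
[Q(√53, ∛1044) : Q] = 6

Let L = Q(√53, ∛1044). Since Q(√53) ⊂ L and [Q(√53):Q] = 2, the tower law gives 2 | [L:Q]. Likewise Q(∛1044) ⊂ L with [Q(∛1044):Q] = 3 (because 1044 is not a perfect cube), so 3 | [L:Q]. As gcd(2,3) = 1, [L:Q] is divisible by 6. Conversely L is generated over Q by √53 and ∛1044, so [L:Q] ≤ 2·3 = 6. Therefore [Q(√53, ∛1044) : Q] = 6.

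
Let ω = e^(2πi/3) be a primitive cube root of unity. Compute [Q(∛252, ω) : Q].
[Q(∛252, ω) : Q] = 6

[Q(∛252):Q] = 3 (min poly x^3 - 252, irreducible since 252 is not a perfect cube). [Q(ω):Q] = 2 (min poly x^2 + x + 1). Since Q(∛252) ⊂ R and ω ∉ R, we have ω ∉ Q(∛252), so x^2 + x + 1 remains irreducible over Q(∛252) and [Q(∛252, ω) : Q(∛252)] = 2. By the tower law, [Q(∛252, ω) : Q] = 3 · 2 = 6. (In fact Q(∛252, ω) is the splitting field of x^3 - 252 over Q.)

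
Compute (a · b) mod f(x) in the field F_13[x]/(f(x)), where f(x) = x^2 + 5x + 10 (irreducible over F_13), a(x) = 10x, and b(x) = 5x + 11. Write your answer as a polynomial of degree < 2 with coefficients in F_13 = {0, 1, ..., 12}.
a · b ≡ 3x + 7 (mod f(x))

Multiply in F_13[x]: a(x)·b(x) = (10x)·(5x + 11) = 11x^2 + 6x. This has degree ≥ 2, so divide by f(x) over F_13: 11x^2 + 6x = (11)·(x^2 + 5x + 10) + (3x + 7). Hence a·b ≡ 3x + 7 (mod f). (F_13[x]/(f) is a field with 13^2 = 169 elements since f is irreducible of degree 2.)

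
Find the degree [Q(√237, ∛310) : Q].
[Q(√237, ∛310) : Q] = 6

Let L = Q(√237, ∛310). Since Q(√237) ⊂ L and [Q(√237):Q] = 2, the tower law gives 2 | [L:Q]. Likewise Q(∛310) ⊂ L with [Q(∛310):Q] = 3 (because 310 is not a perfect cube), so 3 | [L:Q]. As gcd(2,3) = 1, [L:Q] is divisible by 6. Conversely L is generated over Q by √237 and ∛310, so [L:Q] ≤ 2·3 = 6. Therefore [Q(√237, ∛310) : Q] = 6.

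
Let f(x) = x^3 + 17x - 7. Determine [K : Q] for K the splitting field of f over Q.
[K : Q] = 6

By the rational root test, any rational root of the monic integer polynomial f(x) = x^3 + 17x - 7 must be an integer dividing the constant term -7, i.e. one of ±{1, 7}. Evaluating: f(1) = 11, f(-1) = -25, f(7) = 455, f(-7) = -469; none is 0, so f has no rational root and is therefore irreducible over Q (a cubic with no linear factor over a field is irreducible). For an irreducible cubic, the Galois group is A_3 or S_3 according as the discriminant disc(f) = -4a^3 - 27b^2 = -4·(17)^3 - 27·(-7)^2 = -20975 is or is not a square in Q. Here disc(f) = -20975 is not a perfect square in Q, so the Galois group of f over Q is not contained in A_3 and must be all of S_3. The splitting field has degree |S_3| = 6 over Q, so [K : Q] = 6.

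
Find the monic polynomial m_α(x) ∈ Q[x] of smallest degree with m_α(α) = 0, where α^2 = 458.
m_α(x) = x^2 - 458

α satisfies α^2 - 458 = 0, so x^2 - 458 annihilates α. Since d = 458 is squarefree and ≠ 1, it is not a perfect square in Q, so x^2 - 458 has no rational root and is therefore irreducible over Q (a degree-2 polynomial over a field is irreducible iff it has no root). Hence m_α(x) = x^2 - 458.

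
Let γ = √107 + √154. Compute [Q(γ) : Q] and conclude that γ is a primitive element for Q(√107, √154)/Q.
[Q(γ) : Q] = 4 (equivalently, Q(γ) = Q(√107, √154))

Obviously Q(γ) ⊆ Q(√107, √154), and [Q(√107, √154):Q] = 4 (since 107, 154 are distinct squarefree integers > 1 with 16478 not a perfect square). To show equality we compute the minimal polynomial of γ. From γ = √107 + √154: γ^2 = 107 + 2√(16478) + 154 = 261 + 2√(16478), so γ^2 - 261 = 2√(16478); squaring, (γ^2 - 261)^2 = 4·16478, i.e. γ^4 - 522γ^2 + 68121 - 65912 = 0, i.e. γ^4 - 522γ^2 + 2209 = 0. So γ is a root of x^4 - 522x^2 + 2209. This polynomial is irreducible over Q: it has no rational root (each ±√107 ± √154 is irrational), and any factorization into two quadratics over Q would force √(16478) ∈ Q (pairing opposite roots) or √107, √154 ∈ Q (other pairings), all impossible. Hence [Q(γ):Q] = 4 = [Q(√107, √154):Q], so Q(γ) = Q(√107, √154).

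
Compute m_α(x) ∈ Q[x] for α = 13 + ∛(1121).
m_α(x) = x^3 - 39x^2 + 507x - 3318

Set β = α - 13 = ∛(1121), so β^3 = 1121. Then (α - 13)^3 - 1121 = 0, i.e. α is a root of g(x) = (x - 13)^3 - 1121 = x^3 - 39x^2 + 507x - 3318. Since g(x) = h(x - 13) where h(x) = x^3 - 1121, and h is irreducible over Q (because 1121 is not a perfect cube, so h has no rational root, and a monic cubic with no rational root is irreducible), g is also irreducible (irreducibility is preserved under the substitution x → x - 13). Hence m_α(x) = x^3 - 39x^2 + 507x - 3318.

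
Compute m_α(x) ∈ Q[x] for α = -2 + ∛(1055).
m_α(x) = x^3 + 6x^2 + 12x - 1047

Set β = α + 2 = ∛(1055), so β^3 = 1055. Then (α + 2)^3 - 1055 = 0, i.e. α is a root of g(x) = (x + 2)^3 - 1055 = x^3 + 6x^2 + 12x - 1047. Since g(x) = h(x + 2) where h(x) = x^3 - 1055, and h is irreducible over Q (because 1055 is not a perfect cube, so h has no rational root, and a monic cubic with no rational root is irreducible), g is also irreducible (irreducibility is preserved under the substitution x → x + 2). Hence m_α(x) = x^3 + 6x^2 + 12x - 1047.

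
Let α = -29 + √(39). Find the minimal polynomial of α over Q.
m_α(x) = x^2 + 58x + 802

From α + 29 = √(39), squaring gives (α + 29)^2 = 39, i.e. α^2 + 58α + 841 = 39, so α^2 + 58α + 802 = 0. The discriminant of x^2 + 58x + 802 is (58)^2 - 4·(802) = 3364 - 3208 = 156, and 4·(39) is not a perfect square in Q since 39 is squarefree and ≠ 1. Hence x^2 + 58x + 802 is irreducible over Q and is the minimal polynomial of α.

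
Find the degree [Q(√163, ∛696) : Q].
[Q(√163, ∛696) : Q] = 6

Let L = Q(√163, ∛696). Since Q(√163) ⊂ L and [Q(√163):Q] = 2, the tower law gives 2 | [L:Q]. Likewise Q(∛696) ⊂ L with [Q(∛696):Q] = 3 (because 696 is not a perfect cube), so 3 | [L:Q]. As gcd(2,3) = 1, [L:Q] is divisible by 6. Conversely L is generated over Q by √163 and ∛696, so [L:Q] ≤ 2·3 = 6. Therefore [Q(√163, ∛696) : Q] = 6.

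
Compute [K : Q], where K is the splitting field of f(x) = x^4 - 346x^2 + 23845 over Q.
[K : Q] = 4

Solving the quadratic in x^2: x^2 = (346 ± √(346^2 - 4·23845))/2 = (346 ± √24336)/2 = (346 ± 156)/2, giving x^2 = 95 or x^2 = 251. So f(x) = (x^2 - 95)(x^2 - 251) and the roots of f are ±√95, ±√251. Hence the splitting field is K = Q(√95, √251). Since 95 and 251 are distinct squarefree integers > 1, their product 23845 is not a perfect square, so √251 ∉ Q(√95). By the tower law [K:Q] = [Q(√95,√251):Q(√95)] · [Q(√95):Q] = 2 · 2 = 4.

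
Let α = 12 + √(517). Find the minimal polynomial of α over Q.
m_α(x) = x^2 - 24x - 373

From α - 12 = √(517), squaring gives (α - 12)^2 = 517, i.e. α^2 - 24α + 144 = 517, so α^2 - 24α - 373 = 0. The discriminant of x^2 - 24x - 373 is (-24)^2 - 4·(-373) = 576 + 1492 = 2068, and 4·(517) is not a perfect square in Q since 517 is squarefree and ≠ 1. Hence x^2 - 24x - 373 is irreducible over Q and is the minimal polynomial of α.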